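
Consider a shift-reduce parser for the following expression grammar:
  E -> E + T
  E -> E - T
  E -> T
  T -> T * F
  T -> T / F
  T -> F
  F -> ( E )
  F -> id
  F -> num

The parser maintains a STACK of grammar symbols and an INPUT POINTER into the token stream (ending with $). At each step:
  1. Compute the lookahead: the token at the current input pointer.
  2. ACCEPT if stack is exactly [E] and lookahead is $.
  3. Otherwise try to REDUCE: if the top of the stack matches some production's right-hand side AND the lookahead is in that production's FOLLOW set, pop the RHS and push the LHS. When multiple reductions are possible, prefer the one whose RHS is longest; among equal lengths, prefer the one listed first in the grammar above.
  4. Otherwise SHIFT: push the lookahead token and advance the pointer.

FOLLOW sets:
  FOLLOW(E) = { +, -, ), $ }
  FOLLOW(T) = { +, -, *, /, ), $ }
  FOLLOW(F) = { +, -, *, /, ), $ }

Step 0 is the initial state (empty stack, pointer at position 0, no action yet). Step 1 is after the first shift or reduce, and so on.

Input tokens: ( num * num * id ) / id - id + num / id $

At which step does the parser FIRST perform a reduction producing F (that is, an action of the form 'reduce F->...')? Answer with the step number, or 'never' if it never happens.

Answer: 3

Derivation:
Step 1: shift (. Stack=[(] ptr=1 lookahead=num remaining=[num * num * id ) / id - id + num / id $]
Step 2: shift num. Stack=[( num] ptr=2 lookahead=* remaining=[* num * id ) / id - id + num / id $]
Step 3: reduce F->num. Stack=[( F] ptr=2 lookahead=* remaining=[* num * id ) / id - id + num / id $]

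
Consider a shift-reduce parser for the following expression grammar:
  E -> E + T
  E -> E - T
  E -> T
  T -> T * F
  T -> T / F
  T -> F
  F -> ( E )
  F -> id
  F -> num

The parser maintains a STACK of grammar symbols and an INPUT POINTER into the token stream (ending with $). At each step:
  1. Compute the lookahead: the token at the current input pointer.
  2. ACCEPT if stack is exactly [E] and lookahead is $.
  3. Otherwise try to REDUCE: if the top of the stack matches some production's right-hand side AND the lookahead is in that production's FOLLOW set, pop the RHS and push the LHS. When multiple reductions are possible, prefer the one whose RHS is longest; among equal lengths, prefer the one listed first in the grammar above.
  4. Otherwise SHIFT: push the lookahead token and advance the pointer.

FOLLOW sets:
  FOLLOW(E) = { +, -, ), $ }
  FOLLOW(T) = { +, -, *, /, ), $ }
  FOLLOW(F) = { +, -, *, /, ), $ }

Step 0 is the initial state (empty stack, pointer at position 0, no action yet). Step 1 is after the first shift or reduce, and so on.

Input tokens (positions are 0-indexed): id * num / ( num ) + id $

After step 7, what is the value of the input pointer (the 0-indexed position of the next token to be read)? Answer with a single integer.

Step 1: shift id. Stack=[id] ptr=1 lookahead=* remaining=[* num / ( num ) + id $]
Step 2: reduce F->id. Stack=[F] ptr=1 lookahead=* remaining=[* num / ( num ) + id $]
Step 3: reduce T->F. Stack=[T] ptr=1 lookahead=* remaining=[* num / ( num ) + id $]
Step 4: shift *. Stack=[T *] ptr=2 lookahead=num remaining=[num / ( num ) + id $]
Step 5: shift num. Stack=[T * num] ptr=3 lookahead=/ remaining=[/ ( num ) + id $]
Step 6: reduce F->num. Stack=[T * F] ptr=3 lookahead=/ remaining=[/ ( num ) + id $]
Step 7: reduce T->T * F. Stack=[T] ptr=3 lookahead=/ remaining=[/ ( num ) + id $]

Answer: 3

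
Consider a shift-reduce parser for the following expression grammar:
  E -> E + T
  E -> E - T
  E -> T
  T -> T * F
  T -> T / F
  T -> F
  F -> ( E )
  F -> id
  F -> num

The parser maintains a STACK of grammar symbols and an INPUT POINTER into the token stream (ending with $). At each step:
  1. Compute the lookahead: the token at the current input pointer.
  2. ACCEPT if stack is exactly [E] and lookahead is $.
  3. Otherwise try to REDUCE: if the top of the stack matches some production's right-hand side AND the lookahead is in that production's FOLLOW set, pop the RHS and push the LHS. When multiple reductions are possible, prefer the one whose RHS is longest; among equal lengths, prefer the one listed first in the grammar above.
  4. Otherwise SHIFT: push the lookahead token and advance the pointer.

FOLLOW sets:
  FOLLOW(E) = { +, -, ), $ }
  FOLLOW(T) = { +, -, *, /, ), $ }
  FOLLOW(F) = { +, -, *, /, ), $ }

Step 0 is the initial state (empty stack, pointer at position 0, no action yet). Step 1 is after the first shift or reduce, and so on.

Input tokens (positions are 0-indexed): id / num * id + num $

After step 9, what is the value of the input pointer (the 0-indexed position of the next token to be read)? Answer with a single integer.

Answer: 5

Derivation:
Step 1: shift id. Stack=[id] ptr=1 lookahead=/ remaining=[/ num * id + num $]
Step 2: reduce F->id. Stack=[F] ptr=1 lookahead=/ remaining=[/ num * id + num $]
Step 3: reduce T->F. Stack=[T] ptr=1 lookahead=/ remaining=[/ num * id + num $]
Step 4: shift /. Stack=[T /] ptr=2 lookahead=num remaining=[num * id + num $]
Step 5: shift num. Stack=[T / num] ptr=3 lookahead=* remaining=[* id + num $]
Step 6: reduce F->num. Stack=[T / F] ptr=3 lookahead=* remaining=[* id + num $]
Step 7: reduce T->T / F. Stack=[T] ptr=3 lookahead=* remaining=[* id + num $]
Step 8: shift *. Stack=[T *] ptr=4 lookahead=id remaining=[id + num $]
Step 9: shift id. Stack=[T * id] ptr=5 lookahead=+ remaining=[+ num $]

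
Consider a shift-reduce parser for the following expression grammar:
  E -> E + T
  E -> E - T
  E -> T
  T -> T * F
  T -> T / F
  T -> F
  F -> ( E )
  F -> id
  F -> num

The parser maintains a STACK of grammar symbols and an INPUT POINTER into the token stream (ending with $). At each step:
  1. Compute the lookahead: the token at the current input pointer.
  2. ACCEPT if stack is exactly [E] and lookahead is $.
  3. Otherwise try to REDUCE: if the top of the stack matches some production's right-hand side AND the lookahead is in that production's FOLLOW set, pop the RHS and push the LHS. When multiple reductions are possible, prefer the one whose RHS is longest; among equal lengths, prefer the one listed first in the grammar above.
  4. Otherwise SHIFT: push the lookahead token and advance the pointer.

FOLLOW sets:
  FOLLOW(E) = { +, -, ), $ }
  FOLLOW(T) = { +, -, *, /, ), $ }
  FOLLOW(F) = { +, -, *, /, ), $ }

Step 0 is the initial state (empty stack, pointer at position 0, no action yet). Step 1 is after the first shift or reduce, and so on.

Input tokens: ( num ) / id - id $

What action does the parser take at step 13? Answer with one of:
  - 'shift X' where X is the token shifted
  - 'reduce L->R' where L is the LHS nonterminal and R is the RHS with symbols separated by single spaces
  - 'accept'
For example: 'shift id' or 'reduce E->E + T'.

Answer: reduce E->T

Derivation:
Step 1: shift (. Stack=[(] ptr=1 lookahead=num remaining=[num ) / id - id $]
Step 2: shift num. Stack=[( num] ptr=2 lookahead=) remaining=[) / id - id $]
Step 3: reduce F->num. Stack=[( F] ptr=2 lookahead=) remaining=[) / id - id $]
Step 4: reduce T->F. Stack=[( T] ptr=2 lookahead=) remaining=[) / id - id $]
Step 5: reduce E->T. Stack=[( E] ptr=2 lookahead=) remaining=[) / id - id $]
Step 6: shift ). Stack=[( E )] ptr=3 lookahead=/ remaining=[/ id - id $]
Step 7: reduce F->( E ). Stack=[F] ptr=3 lookahead=/ remaining=[/ id - id $]
Step 8: reduce T->F. Stack=[T] ptr=3 lookahead=/ remaining=[/ id - id $]
Step 9: shift /. Stack=[T /] ptr=4 lookahead=id remaining=[id - id $]
Step 10: shift id. Stack=[T / id] ptr=5 lookahead=- remaining=[- id $]
Step 11: reduce F->id. Stack=[T / F] ptr=5 lookahead=- remaining=[- id $]
Step 12: reduce T->T / F. Stack=[T] ptr=5 lookahead=- remaining=[- id $]
Step 13: reduce E->T. Stack=[E] ptr=5 lookahead=- remaining=[- id $]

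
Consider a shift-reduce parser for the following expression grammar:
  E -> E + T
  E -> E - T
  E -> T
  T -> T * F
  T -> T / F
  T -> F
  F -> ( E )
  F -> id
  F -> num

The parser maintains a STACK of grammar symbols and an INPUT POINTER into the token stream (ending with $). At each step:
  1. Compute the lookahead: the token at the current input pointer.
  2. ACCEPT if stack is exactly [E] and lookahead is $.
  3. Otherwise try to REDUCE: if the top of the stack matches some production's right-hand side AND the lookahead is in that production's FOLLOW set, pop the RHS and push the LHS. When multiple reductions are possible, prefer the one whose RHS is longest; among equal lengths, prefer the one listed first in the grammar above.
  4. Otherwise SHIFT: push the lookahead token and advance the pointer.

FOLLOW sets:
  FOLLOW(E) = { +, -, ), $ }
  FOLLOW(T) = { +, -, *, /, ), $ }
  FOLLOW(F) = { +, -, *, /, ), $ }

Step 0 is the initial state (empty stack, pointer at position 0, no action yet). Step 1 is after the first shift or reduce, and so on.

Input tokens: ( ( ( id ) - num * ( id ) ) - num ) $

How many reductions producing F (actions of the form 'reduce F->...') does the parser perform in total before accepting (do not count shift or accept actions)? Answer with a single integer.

Step 1: shift (. Stack=[(] ptr=1 lookahead=( remaining=[( ( id ) - num * ( id ) ) - num ) $]
Step 2: shift (. Stack=[( (] ptr=2 lookahead=( remaining=[( id ) - num * ( id ) ) - num ) $]
Step 3: shift (. Stack=[( ( (] ptr=3 lookahead=id remaining=[id ) - num * ( id ) ) - num ) $]
Step 4: shift id. Stack=[( ( ( id] ptr=4 lookahead=) remaining=[) - num * ( id ) ) - num ) $]
Step 5: reduce F->id. Stack=[( ( ( F] ptr=4 lookahead=) remaining=[) - num * ( id ) ) - num ) $]
Step 6: reduce T->F. Stack=[( ( ( T] ptr=4 lookahead=) remaining=[) - num * ( id ) ) - num ) $]
Step 7: reduce E->T. Stack=[( ( ( E] ptr=4 lookahead=) remaining=[) - num * ( id ) ) - num ) $]
Step 8: shift ). Stack=[( ( ( E )] ptr=5 lookahead=- remaining=[- num * ( id ) ) - num ) $]
Step 9: reduce F->( E ). Stack=[( ( F] ptr=5 lookahead=- remaining=[- num * ( id ) ) - num ) $]
Step 10: reduce T->F. Stack=[( ( T] ptr=5 lookahead=- remaining=[- num * ( id ) ) - num ) $]
Step 11: reduce E->T. Stack=[( ( E] ptr=5 lookahead=- remaining=[- num * ( id ) ) - num ) $]
Step 12: shift -. Stack=[( ( E -] ptr=6 lookahead=num remaining=[num * ( id ) ) - num ) $]
Step 13: shift num. Stack=[( ( E - num] ptr=7 lookahead=* remaining=[* ( id ) ) - num ) $]
Step 14: reduce F->num. Stack=[( ( E - F] ptr=7 lookahead=* remaining=[* ( id ) ) - num ) $]
Step 15: reduce T->F. Stack=[( ( E - T] ptr=7 lookahead=* remaining=[* ( id ) ) - num ) $]
Step 16: shift *. Stack=[( ( E - T *] ptr=8 lookahead=( remaining=[( id ) ) - num ) $]
Step 17: shift (. Stack=[( ( E - T * (] ptr=9 lookahead=id remaining=[id ) ) - num ) $]
Step 18: shift id. Stack=[( ( E - T * ( id] ptr=10 lookahead=) remaining=[) ) - num ) $]
Step 19: reduce F->id. Stack=[( ( E - T * ( F] ptr=10 lookahead=) remaining=[) ) - num ) $]
Step 20: reduce T->F. Stack=[( ( E - T * ( T] ptr=10 lookahead=) remaining=[) ) - num ) $]
Step 21: reduce E->T. Stack=[( ( E - T * ( E] ptr=10 lookahead=) remaining=[) ) - num ) $]
Step 22: shift ). Stack=[( ( E - T * ( E )] ptr=11 lookahead=) remaining=[) - num ) $]
Step 23: reduce F->( E ). Stack=[( ( E - T * F] ptr=11 lookahead=) remaining=[) - num ) $]
Step 24: reduce T->T * F. Stack=[( ( E - T] ptr=11 lookahead=) remaining=[) - num ) $]
Step 25: reduce E->E - T. Stack=[( ( E] ptr=11 lookahead=) remaining=[) - num ) $]
Step 26: shift ). Stack=[( ( E )] ptr=12 lookahead=- remaining=[- num ) $]
Step 27: reduce F->( E ). Stack=[( F] ptr=12 lookahead=- remaining=[- num ) $]
Step 28: reduce T->F. Stack=[( T] ptr=12 lookahead=- remaining=[- num ) $]
Step 29: reduce E->T. Stack=[( E] ptr=12 lookahead=- remaining=[- num ) $]
Step 30: shift -. Stack=[( E -] ptr=13 lookahead=num remaining=[num ) $]
Step 31: shift num. Stack=[( E - num] ptr=14 lookahead=) remaining=[) $]
Step 32: reduce F->num. Stack=[( E - F] ptr=14 lookahead=) remaining=[) $]
Step 33: reduce T->F. Stack=[( E - T] ptr=14 lookahead=) remaining=[) $]
Step 34: reduce E->E - T. Stack=[( E] ptr=14 lookahead=) remaining=[) $]
Step 35: shift ). Stack=[( E )] ptr=15 lookahead=$ remaining=[$]
Step 36: reduce F->( E ). Stack=[F] ptr=15 lookahead=$ remaining=[$]
Step 37: reduce T->F. Stack=[T] ptr=15 lookahead=$ remaining=[$]
Step 38: reduce E->T. Stack=[E] ptr=15 lookahead=$ remaining=[$]
Step 39: accept. Stack=[E] ptr=15 lookahead=$ remaining=[$]

Answer: 8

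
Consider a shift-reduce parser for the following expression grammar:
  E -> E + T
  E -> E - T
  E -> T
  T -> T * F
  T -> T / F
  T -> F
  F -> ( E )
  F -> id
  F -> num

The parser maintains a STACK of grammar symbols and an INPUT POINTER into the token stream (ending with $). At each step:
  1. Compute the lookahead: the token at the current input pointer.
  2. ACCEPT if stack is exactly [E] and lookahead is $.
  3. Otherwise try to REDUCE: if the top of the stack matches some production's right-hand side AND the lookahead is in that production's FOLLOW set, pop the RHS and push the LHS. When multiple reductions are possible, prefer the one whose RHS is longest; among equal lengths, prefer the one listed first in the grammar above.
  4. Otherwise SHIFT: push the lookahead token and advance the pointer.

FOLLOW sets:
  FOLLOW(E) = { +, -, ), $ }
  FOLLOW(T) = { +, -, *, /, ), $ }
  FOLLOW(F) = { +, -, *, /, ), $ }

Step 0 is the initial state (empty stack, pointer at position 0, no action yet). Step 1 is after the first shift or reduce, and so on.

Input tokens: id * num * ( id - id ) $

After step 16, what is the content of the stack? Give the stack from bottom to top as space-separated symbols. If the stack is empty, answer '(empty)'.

Step 1: shift id. Stack=[id] ptr=1 lookahead=* remaining=[* num * ( id - id ) $]
Step 2: reduce F->id. Stack=[F] ptr=1 lookahead=* remaining=[* num * ( id - id ) $]
Step 3: reduce T->F. Stack=[T] ptr=1 lookahead=* remaining=[* num * ( id - id ) $]
Step 4: shift *. Stack=[T *] ptr=2 lookahead=num remaining=[num * ( id - id ) $]
Step 5: shift num. Stack=[T * num] ptr=3 lookahead=* remaining=[* ( id - id ) $]
Step 6: reduce F->num. Stack=[T * F] ptr=3 lookahead=* remaining=[* ( id - id ) $]
Step 7: reduce T->T * F. Stack=[T] ptr=3 lookahead=* remaining=[* ( id - id ) $]
Step 8: shift *. Stack=[T *] ptr=4 lookahead=( remaining=[( id - id ) $]
Step 9: shift (. Stack=[T * (] ptr=5 lookahead=id remaining=[id - id ) $]
Step 10: shift id. Stack=[T * ( id] ptr=6 lookahead=- remaining=[- id ) $]
Step 11: reduce F->id. Stack=[T * ( F] ptr=6 lookahead=- remaining=[- id ) $]
Step 12: reduce T->F. Stack=[T * ( T] ptr=6 lookahead=- remaining=[- id ) $]
Step 13: reduce E->T. Stack=[T * ( E] ptr=6 lookahead=- remaining=[- id ) $]
Step 14: shift -. Stack=[T * ( E -] ptr=7 lookahead=id remaining=[id ) $]
Step 15: shift id. Stack=[T * ( E - id] ptr=8 lookahead=) remaining=[) $]
Step 16: reduce F->id. Stack=[T * ( E - F] ptr=8 lookahead=) remaining=[) $]

Answer: T * ( E - F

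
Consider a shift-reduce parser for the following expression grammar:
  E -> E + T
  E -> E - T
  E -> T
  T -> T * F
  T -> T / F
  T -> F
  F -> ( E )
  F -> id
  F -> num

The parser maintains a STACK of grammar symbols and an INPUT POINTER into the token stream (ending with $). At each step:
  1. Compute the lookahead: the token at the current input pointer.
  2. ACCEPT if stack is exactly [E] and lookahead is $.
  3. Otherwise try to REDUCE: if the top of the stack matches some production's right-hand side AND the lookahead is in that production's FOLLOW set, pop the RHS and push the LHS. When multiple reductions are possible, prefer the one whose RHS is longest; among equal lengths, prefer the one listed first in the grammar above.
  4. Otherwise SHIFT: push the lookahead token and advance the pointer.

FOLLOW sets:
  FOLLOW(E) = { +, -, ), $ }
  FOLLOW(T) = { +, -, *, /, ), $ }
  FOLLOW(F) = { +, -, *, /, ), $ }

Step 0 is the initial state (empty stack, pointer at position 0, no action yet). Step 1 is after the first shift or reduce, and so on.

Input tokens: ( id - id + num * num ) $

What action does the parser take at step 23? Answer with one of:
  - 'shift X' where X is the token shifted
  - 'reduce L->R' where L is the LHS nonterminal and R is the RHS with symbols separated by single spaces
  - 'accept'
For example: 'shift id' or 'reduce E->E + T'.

Step 1: shift (. Stack=[(] ptr=1 lookahead=id remaining=[id - id + num * num ) $]
Step 2: shift id. Stack=[( id] ptr=2 lookahead=- remaining=[- id + num * num ) $]
Step 3: reduce F->id. Stack=[( F] ptr=2 lookahead=- remaining=[- id + num * num ) $]
Step 4: reduce T->F. Stack=[( T] ptr=2 lookahead=- remaining=[- id + num * num ) $]
Step 5: reduce E->T. Stack=[( E] ptr=2 lookahead=- remaining=[- id + num * num ) $]
Step 6: shift -. Stack=[( E -] ptr=3 lookahead=id remaining=[id + num * num ) $]
Step 7: shift id. Stack=[( E - id] ptr=4 lookahead=+ remaining=[+ num * num ) $]
Step 8: reduce F->id. Stack=[( E - F] ptr=4 lookahead=+ remaining=[+ num * num ) $]
Step 9: reduce T->F. Stack=[( E - T] ptr=4 lookahead=+ remaining=[+ num * num ) $]
Step 10: reduce E->E - T. Stack=[( E] ptr=4 lookahead=+ remaining=[+ num * num ) $]
Step 11: shift +. Stack=[( E +] ptr=5 lookahead=num remaining=[num * num ) $]
Step 12: shift num. Stack=[( E + num] ptr=6 lookahead=* remaining=[* num ) $]
Step 13: reduce F->num. Stack=[( E + F] ptr=6 lookahead=* remaining=[* num ) $]
Step 14: reduce T->F. Stack=[( E + T] ptr=6 lookahead=* remaining=[* num ) $]
Step 15: shift *. Stack=[( E + T *] ptr=7 lookahead=num remaining=[num ) $]
Step 16: shift num. Stack=[( E + T * num] ptr=8 lookahead=) remaining=[) $]
Step 17: reduce F->num. Stack=[( E + T * F] ptr=8 lookahead=) remaining=[) $]
Step 18: reduce T->T * F. Stack=[( E + T] ptr=8 lookahead=) remaining=[) $]
Step 19: reduce E->E + T. Stack=[( E] ptr=8 lookahead=) remaining=[) $]
Step 20: shift ). Stack=[( E )] ptr=9 lookahead=$ remaining=[$]
Step 21: reduce F->( E ). Stack=[F] ptr=9 lookahead=$ remaining=[$]
Step 22: reduce T->F. Stack=[T] ptr=9 lookahead=$ remaining=[$]
Step 23: reduce E->T. Stack=[E] ptr=9 lookahead=$ remaining=[$]

Answer: reduce E->T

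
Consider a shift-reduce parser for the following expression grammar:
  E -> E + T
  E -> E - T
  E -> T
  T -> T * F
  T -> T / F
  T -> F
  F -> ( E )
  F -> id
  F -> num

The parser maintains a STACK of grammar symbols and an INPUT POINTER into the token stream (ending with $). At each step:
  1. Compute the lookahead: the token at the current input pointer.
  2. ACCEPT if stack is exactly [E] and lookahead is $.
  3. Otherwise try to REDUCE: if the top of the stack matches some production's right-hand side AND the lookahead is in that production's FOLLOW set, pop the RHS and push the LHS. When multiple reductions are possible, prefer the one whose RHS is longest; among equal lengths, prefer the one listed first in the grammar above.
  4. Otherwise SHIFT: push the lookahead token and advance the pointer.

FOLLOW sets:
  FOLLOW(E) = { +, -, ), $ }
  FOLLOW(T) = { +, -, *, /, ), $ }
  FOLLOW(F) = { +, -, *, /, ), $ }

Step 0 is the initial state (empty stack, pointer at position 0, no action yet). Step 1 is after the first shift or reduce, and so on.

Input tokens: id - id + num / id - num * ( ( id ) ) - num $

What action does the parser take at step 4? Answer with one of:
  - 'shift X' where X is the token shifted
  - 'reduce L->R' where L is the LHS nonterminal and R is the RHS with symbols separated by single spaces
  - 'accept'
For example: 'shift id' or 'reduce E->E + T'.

Step 1: shift id. Stack=[id] ptr=1 lookahead=- remaining=[- id + num / id - num * ( ( id ) ) - num $]
Step 2: reduce F->id. Stack=[F] ptr=1 lookahead=- remaining=[- id + num / id - num * ( ( id ) ) - num $]
Step 3: reduce T->F. Stack=[T] ptr=1 lookahead=- remaining=[- id + num / id - num * ( ( id ) ) - num $]
Step 4: reduce E->T. Stack=[E] ptr=1 lookahead=- remaining=[- id + num / id - num * ( ( id ) ) - num $]

Answer: reduce E->T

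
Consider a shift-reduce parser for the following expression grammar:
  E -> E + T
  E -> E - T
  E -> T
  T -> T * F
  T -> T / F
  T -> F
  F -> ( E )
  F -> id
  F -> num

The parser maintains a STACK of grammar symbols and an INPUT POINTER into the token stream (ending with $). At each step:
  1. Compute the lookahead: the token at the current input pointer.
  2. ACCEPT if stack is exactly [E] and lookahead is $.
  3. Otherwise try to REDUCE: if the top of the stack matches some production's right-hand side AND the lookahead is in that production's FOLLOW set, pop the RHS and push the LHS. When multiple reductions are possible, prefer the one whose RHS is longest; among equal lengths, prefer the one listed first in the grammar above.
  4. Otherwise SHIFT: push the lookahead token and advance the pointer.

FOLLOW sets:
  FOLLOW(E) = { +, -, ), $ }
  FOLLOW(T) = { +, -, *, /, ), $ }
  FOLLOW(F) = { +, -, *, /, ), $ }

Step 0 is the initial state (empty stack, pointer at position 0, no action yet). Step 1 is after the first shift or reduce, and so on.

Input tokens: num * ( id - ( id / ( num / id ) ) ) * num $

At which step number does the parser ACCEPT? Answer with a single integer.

Answer: 41

Derivation:
Step 1: shift num. Stack=[num] ptr=1 lookahead=* remaining=[* ( id - ( id / ( num / id ) ) ) * num $]
Step 2: reduce F->num. Stack=[F] ptr=1 lookahead=* remaining=[* ( id - ( id / ( num / id ) ) ) * num $]
Step 3: reduce T->F. Stack=[T] ptr=1 lookahead=* remaining=[* ( id - ( id / ( num / id ) ) ) * num $]
Step 4: shift *. Stack=[T *] ptr=2 lookahead=( remaining=[( id - ( id / ( num / id ) ) ) * num $]
Step 5: shift (. Stack=[T * (] ptr=3 lookahead=id remaining=[id - ( id / ( num / id ) ) ) * num $]
Step 6: shift id. Stack=[T * ( id] ptr=4 lookahead=- remaining=[- ( id / ( num / id ) ) ) * num $]
Step 7: reduce F->id. Stack=[T * ( F] ptr=4 lookahead=- remaining=[- ( id / ( num / id ) ) ) * num $]
Step 8: reduce T->F. Stack=[T * ( T] ptr=4 lookahead=- remaining=[- ( id / ( num / id ) ) ) * num $]
Step 9: reduce E->T. Stack=[T * ( E] ptr=4 lookahead=- remaining=[- ( id / ( num / id ) ) ) * num $]
Step 10: shift -. Stack=[T * ( E -] ptr=5 lookahead=( remaining=[( id / ( num / id ) ) ) * num $]
Step 11: shift (. Stack=[T * ( E - (] ptr=6 lookahead=id remaining=[id / ( num / id ) ) ) * num $]
Step 12: shift id. Stack=[T * ( E - ( id] ptr=7 lookahead=/ remaining=[/ ( num / id ) ) ) * num $]
Step 13: reduce F->id. Stack=[T * ( E - ( F] ptr=7 lookahead=/ remaining=[/ ( num / id ) ) ) * num $]
Step 14: reduce T->F. Stack=[T * ( E - ( T] ptr=7 lookahead=/ remaining=[/ ( num / id ) ) ) * num $]
Step 15: shift /. Stack=[T * ( E - ( T /] ptr=8 lookahead=( remaining=[( num / id ) ) ) * num $]
Step 16: shift (. Stack=[T * ( E - ( T / (] ptr=9 lookahead=num remaining=[num / id ) ) ) * num $]
Step 17: shift num. Stack=[T * ( E - ( T / ( num] ptr=10 lookahead=/ remaining=[/ id ) ) ) * num $]
Step 18: reduce F->num. Stack=[T * ( E - ( T / ( F] ptr=10 lookahead=/ remaining=[/ id ) ) ) * num $]
Step 19: reduce T->F. Stack=[T * ( E - ( T / ( T] ptr=10 lookahead=/ remaining=[/ id ) ) ) * num $]
Step 20: shift /. Stack=[T * ( E - ( T / ( T /] ptr=11 lookahead=id remaining=[id ) ) ) * num $]
Step 21: shift id. Stack=[T * ( E - ( T / ( T / id] ptr=12 lookahead=) remaining=[) ) ) * num $]
Step 22: reduce F->id. Stack=[T * ( E - ( T / ( T / F] ptr=12 lookahead=) remaining=[) ) ) * num $]
Step 23: reduce T->T / F. Stack=[T * ( E - ( T / ( T] ptr=12 lookahead=) remaining=[) ) ) * num $]
Step 24: reduce E->T. Stack=[T * ( E - ( T / ( E] ptr=12 lookahead=) remaining=[) ) ) * num $]
Step 25: shift ). Stack=[T * ( E - ( T / ( E )] ptr=13 lookahead=) remaining=[) ) * num $]
Step 26: reduce F->( E ). Stack=[T * ( E - ( T / F] ptr=13 lookahead=) remaining=[) ) * num $]
Step 27: reduce T->T / F. Stack=[T * ( E - ( T] ptr=13 lookahead=) remaining=[) ) * num $]
Step 28: reduce E->T. Stack=[T * ( E - ( E] ptr=13 lookahead=) remaining=[) ) * num $]
Step 29: shift ). Stack=[T * ( E - ( E )] ptr=14 lookahead=) remaining=[) * num $]
Step 30: reduce F->( E ). Stack=[T * ( E - F] ptr=14 lookahead=) remaining=[) * num $]
Step 31: reduce T->F. Stack=[T * ( E - T] ptr=14 lookahead=) remaining=[) * num $]
Step 32: reduce E->E - T. Stack=[T * ( E] ptr=14 lookahead=) remaining=[) * num $]
Step 33: shift ). Stack=[T * ( E )] ptr=15 lookahead=* remaining=[* num $]
Step 34: reduce F->( E ). Stack=[T * F] ptr=15 lookahead=* remaining=[* num $]
Step 35: reduce T->T * F. Stack=[T] ptr=15 lookahead=* remaining=[* num $]
Step 36: shift *. Stack=[T *] ptr=16 lookahead=num remaining=[num $]
Step 37: shift num. Stack=[T * num] ptr=17 lookahead=$ remaining=[$]
Step 38: reduce F->num. Stack=[T * F] ptr=17 lookahead=$ remaining=[$]
Step 39: reduce T->T * F. Stack=[T] ptr=17 lookahead=$ remaining=[$]
Step 40: reduce E->T. Stack=[E] ptr=17 lookahead=$ remaining=[$]
Step 41: accept. Stack=[E] ptr=17 lookahead=$ remaining=[$]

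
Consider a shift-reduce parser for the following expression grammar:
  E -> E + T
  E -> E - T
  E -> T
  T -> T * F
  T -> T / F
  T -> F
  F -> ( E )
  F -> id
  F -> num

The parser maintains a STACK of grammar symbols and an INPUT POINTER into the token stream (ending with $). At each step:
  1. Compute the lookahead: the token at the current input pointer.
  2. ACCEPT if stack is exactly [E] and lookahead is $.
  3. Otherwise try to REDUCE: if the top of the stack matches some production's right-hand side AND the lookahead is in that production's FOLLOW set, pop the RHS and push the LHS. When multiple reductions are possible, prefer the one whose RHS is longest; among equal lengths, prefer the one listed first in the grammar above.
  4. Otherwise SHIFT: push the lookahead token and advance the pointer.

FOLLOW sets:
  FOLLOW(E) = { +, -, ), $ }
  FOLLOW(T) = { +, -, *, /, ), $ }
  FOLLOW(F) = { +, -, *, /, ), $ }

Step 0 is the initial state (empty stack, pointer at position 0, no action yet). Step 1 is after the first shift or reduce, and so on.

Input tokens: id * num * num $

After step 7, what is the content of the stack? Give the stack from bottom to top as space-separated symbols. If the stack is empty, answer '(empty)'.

Answer: T

Derivation:
Step 1: shift id. Stack=[id] ptr=1 lookahead=* remaining=[* num * num $]
Step 2: reduce F->id. Stack=[F] ptr=1 lookahead=* remaining=[* num * num $]
Step 3: reduce T->F. Stack=[T] ptr=1 lookahead=* remaining=[* num * num $]
Step 4: shift *. Stack=[T *] ptr=2 lookahead=num remaining=[num * num $]
Step 5: shift num. Stack=[T * num] ptr=3 lookahead=* remaining=[* num $]
Step 6: reduce F->num. Stack=[T * F] ptr=3 lookahead=* remaining=[* num $]
Step 7: reduce T->T * F. Stack=[T] ptr=3 lookahead=* remaining=[* num $]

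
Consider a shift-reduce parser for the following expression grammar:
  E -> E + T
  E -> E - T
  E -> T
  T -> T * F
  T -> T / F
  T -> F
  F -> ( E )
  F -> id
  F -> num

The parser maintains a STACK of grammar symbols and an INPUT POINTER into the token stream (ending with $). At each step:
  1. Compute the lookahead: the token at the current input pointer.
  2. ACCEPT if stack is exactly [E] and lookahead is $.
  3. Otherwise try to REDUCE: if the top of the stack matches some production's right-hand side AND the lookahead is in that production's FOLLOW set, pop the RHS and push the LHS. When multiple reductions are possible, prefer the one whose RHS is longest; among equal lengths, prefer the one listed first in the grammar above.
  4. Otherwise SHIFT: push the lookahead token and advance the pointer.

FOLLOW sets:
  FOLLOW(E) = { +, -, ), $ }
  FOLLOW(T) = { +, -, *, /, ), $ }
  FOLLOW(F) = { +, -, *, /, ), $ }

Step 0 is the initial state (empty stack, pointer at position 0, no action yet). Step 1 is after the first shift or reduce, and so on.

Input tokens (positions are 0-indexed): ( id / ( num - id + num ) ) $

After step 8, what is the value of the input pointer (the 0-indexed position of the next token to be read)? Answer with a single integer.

Step 1: shift (. Stack=[(] ptr=1 lookahead=id remaining=[id / ( num - id + num ) ) $]
Step 2: shift id. Stack=[( id] ptr=2 lookahead=/ remaining=[/ ( num - id + num ) ) $]
Step 3: reduce F->id. Stack=[( F] ptr=2 lookahead=/ remaining=[/ ( num - id + num ) ) $]
Step 4: reduce T->F. Stack=[( T] ptr=2 lookahead=/ remaining=[/ ( num - id + num ) ) $]
Step 5: shift /. Stack=[( T /] ptr=3 lookahead=( remaining=[( num - id + num ) ) $]
Step 6: shift (. Stack=[( T / (] ptr=4 lookahead=num remaining=[num - id + num ) ) $]
Step 7: shift num. Stack=[( T / ( num] ptr=5 lookahead=- remaining=[- id + num ) ) $]
Step 8: reduce F->num. Stack=[( T / ( F] ptr=5 lookahead=- remaining=[- id + num ) ) $]

Answer: 5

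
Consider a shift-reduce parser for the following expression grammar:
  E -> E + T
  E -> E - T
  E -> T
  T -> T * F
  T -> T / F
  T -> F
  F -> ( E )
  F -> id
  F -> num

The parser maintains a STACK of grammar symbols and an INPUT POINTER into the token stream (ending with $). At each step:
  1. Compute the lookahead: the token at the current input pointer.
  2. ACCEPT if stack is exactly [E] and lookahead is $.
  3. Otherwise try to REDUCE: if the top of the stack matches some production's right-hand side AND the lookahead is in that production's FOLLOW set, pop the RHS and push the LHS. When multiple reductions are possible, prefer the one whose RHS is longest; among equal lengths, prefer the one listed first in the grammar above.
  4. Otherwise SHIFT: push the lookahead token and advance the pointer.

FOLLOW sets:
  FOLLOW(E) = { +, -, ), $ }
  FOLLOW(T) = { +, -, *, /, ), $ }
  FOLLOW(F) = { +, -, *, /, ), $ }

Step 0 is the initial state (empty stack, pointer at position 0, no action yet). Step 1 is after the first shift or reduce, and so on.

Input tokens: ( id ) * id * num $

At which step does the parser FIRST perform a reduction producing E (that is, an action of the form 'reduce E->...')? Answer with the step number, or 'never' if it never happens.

Step 1: shift (. Stack=[(] ptr=1 lookahead=id remaining=[id ) * id * num $]
Step 2: shift id. Stack=[( id] ptr=2 lookahead=) remaining=[) * id * num $]
Step 3: reduce F->id. Stack=[( F] ptr=2 lookahead=) remaining=[) * id * num $]
Step 4: reduce T->F. Stack=[( T] ptr=2 lookahead=) remaining=[) * id * num $]
Step 5: reduce E->T. Stack=[( E] ptr=2 lookahead=) remaining=[) * id * num $]

Answer: 5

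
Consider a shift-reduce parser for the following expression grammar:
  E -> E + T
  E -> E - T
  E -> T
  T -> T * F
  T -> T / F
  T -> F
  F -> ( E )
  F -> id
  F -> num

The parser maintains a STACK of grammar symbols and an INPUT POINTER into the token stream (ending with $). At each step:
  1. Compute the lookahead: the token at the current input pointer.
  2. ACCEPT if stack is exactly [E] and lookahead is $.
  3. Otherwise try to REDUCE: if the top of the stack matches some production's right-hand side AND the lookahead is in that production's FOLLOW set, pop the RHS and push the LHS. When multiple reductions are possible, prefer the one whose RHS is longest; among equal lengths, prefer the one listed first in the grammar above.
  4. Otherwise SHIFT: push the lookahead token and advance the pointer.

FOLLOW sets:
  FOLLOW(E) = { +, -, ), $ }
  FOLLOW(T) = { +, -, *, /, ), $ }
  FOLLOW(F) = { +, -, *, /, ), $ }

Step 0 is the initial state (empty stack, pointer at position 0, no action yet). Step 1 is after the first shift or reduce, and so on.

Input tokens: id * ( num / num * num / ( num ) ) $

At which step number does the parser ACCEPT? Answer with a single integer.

Answer: 31

Derivation:
Step 1: shift id. Stack=[id] ptr=1 lookahead=* remaining=[* ( num / num * num / ( num ) ) $]
Step 2: reduce F->id. Stack=[F] ptr=1 lookahead=* remaining=[* ( num / num * num / ( num ) ) $]
Step 3: reduce T->F. Stack=[T] ptr=1 lookahead=* remaining=[* ( num / num * num / ( num ) ) $]
Step 4: shift *. Stack=[T *] ptr=2 lookahead=( remaining=[( num / num * num / ( num ) ) $]
Step 5: shift (. Stack=[T * (] ptr=3 lookahead=num remaining=[num / num * num / ( num ) ) $]
Step 6: shift num. Stack=[T * ( num] ptr=4 lookahead=/ remaining=[/ num * num / ( num ) ) $]
Step 7: reduce F->num. Stack=[T * ( F] ptr=4 lookahead=/ remaining=[/ num * num / ( num ) ) $]
Step 8: reduce T->F. Stack=[T * ( T] ptr=4 lookahead=/ remaining=[/ num * num / ( num ) ) $]
Step 9: shift /. Stack=[T * ( T /] ptr=5 lookahead=num remaining=[num * num / ( num ) ) $]
Step 10: shift num. Stack=[T * ( T / num] ptr=6 lookahead=* remaining=[* num / ( num ) ) $]
Step 11: reduce F->num. Stack=[T * ( T / F] ptr=6 lookahead=* remaining=[* num / ( num ) ) $]
Step 12: reduce T->T / F. Stack=[T * ( T] ptr=6 lookahead=* remaining=[* num / ( num ) ) $]
Step 13: shift *. Stack=[T * ( T *] ptr=7 lookahead=num remaining=[num / ( num ) ) $]
Step 14: shift num. Stack=[T * ( T * num] ptr=8 lookahead=/ remaining=[/ ( num ) ) $]
Step 15: reduce F->num. Stack=[T * ( T * F] ptr=8 lookahead=/ remaining=[/ ( num ) ) $]
Step 16: reduce T->T * F. Stack=[T * ( T] ptr=8 lookahead=/ remaining=[/ ( num ) ) $]
Step 17: shift /. Stack=[T * ( T /] ptr=9 lookahead=( remaining=[( num ) ) $]
Step 18: shift (. Stack=[T * ( T / (] ptr=10 lookahead=num remaining=[num ) ) $]
Step 19: shift num. Stack=[T * ( T / ( num] ptr=11 lookahead=) remaining=[) ) $]
Step 20: reduce F->num. Stack=[T * ( T / ( F] ptr=11 lookahead=) remaining=[) ) $]
Step 21: reduce T->F. Stack=[T * ( T / ( T] ptr=11 lookahead=) remaining=[) ) $]
Step 22: reduce E->T. Stack=[T * ( T / ( E] ptr=11 lookahead=) remaining=[) ) $]
Step 23: shift ). Stack=[T * ( T / ( E )] ptr=12 lookahead=) remaining=[) $]
Step 24: reduce F->( E ). Stack=[T * ( T / F] ptr=12 lookahead=) remaining=[) $]
Step 25: reduce T->T / F. Stack=[T * ( T] ptr=12 lookahead=) remaining=[) $]
Step 26: reduce E->T. Stack=[T * ( E] ptr=12 lookahead=) remaining=[) $]
Step 27: shift ). Stack=[T * ( E )] ptr=13 lookahead=$ remaining=[$]
Step 28: reduce F->( E ). Stack=[T * F] ptr=13 lookahead=$ remaining=[$]
Step 29: reduce T->T * F. Stack=[T] ptr=13 lookahead=$ remaining=[$]
Step 30: reduce E->T. Stack=[E] ptr=13 lookahead=$ remaining=[$]
Step 31: accept. Stack=[E] ptr=13 lookahead=$ remaining=[$]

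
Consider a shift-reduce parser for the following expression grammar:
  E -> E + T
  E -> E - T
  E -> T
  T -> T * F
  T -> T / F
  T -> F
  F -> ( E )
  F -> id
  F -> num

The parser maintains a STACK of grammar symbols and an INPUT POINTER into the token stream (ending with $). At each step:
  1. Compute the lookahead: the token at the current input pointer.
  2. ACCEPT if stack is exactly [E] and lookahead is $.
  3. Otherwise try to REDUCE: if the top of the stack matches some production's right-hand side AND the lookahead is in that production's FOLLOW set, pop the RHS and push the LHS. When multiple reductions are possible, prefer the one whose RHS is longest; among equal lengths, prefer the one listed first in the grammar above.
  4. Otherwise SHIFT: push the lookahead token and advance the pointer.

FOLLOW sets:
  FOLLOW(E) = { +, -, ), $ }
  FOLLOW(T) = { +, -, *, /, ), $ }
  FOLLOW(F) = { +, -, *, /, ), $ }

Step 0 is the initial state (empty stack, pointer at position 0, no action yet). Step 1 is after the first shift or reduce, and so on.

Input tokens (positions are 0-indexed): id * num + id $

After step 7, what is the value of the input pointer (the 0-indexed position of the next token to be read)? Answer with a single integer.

Step 1: shift id. Stack=[id] ptr=1 lookahead=* remaining=[* num + id $]
Step 2: reduce F->id. Stack=[F] ptr=1 lookahead=* remaining=[* num + id $]
Step 3: reduce T->F. Stack=[T] ptr=1 lookahead=* remaining=[* num + id $]
Step 4: shift *. Stack=[T *] ptr=2 lookahead=num remaining=[num + id $]
Step 5: shift num. Stack=[T * num] ptr=3 lookahead=+ remaining=[+ id $]
Step 6: reduce F->num. Stack=[T * F] ptr=3 lookahead=+ remaining=[+ id $]
Step 7: reduce T->T * F. Stack=[T] ptr=3 lookahead=+ remaining=[+ id $]

Answer: 3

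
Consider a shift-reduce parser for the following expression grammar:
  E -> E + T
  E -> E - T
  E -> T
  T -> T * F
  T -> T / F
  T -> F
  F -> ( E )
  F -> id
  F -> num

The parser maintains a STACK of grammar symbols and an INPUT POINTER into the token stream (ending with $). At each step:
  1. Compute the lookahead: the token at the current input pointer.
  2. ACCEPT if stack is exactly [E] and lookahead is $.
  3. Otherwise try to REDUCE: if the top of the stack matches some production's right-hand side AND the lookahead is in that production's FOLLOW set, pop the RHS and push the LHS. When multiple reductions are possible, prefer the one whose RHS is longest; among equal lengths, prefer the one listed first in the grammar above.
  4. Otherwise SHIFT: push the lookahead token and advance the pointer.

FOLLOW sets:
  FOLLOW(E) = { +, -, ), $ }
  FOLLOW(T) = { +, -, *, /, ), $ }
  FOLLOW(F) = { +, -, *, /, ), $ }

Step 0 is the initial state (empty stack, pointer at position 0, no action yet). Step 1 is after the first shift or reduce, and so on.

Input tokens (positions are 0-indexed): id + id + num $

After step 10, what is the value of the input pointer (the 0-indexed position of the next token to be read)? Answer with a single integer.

Answer: 4

Derivation:
Step 1: shift id. Stack=[id] ptr=1 lookahead=+ remaining=[+ id + num $]
Step 2: reduce F->id. Stack=[F] ptr=1 lookahead=+ remaining=[+ id + num $]
Step 3: reduce T->F. Stack=[T] ptr=1 lookahead=+ remaining=[+ id + num $]
Step 4: reduce E->T. Stack=[E] ptr=1 lookahead=+ remaining=[+ id + num $]
Step 5: shift +. Stack=[E +] ptr=2 lookahead=id remaining=[id + num $]
Step 6: shift id. Stack=[E + id] ptr=3 lookahead=+ remaining=[+ num $]
Step 7: reduce F->id. Stack=[E + F] ptr=3 lookahead=+ remaining=[+ num $]
Step 8: reduce T->F. Stack=[E + T] ptr=3 lookahead=+ remaining=[+ num $]
Step 9: reduce E->E + T. Stack=[E] ptr=3 lookahead=+ remaining=[+ num $]
Step 10: shift +. Stack=[E +] ptr=4 lookahead=num remaining=[num $]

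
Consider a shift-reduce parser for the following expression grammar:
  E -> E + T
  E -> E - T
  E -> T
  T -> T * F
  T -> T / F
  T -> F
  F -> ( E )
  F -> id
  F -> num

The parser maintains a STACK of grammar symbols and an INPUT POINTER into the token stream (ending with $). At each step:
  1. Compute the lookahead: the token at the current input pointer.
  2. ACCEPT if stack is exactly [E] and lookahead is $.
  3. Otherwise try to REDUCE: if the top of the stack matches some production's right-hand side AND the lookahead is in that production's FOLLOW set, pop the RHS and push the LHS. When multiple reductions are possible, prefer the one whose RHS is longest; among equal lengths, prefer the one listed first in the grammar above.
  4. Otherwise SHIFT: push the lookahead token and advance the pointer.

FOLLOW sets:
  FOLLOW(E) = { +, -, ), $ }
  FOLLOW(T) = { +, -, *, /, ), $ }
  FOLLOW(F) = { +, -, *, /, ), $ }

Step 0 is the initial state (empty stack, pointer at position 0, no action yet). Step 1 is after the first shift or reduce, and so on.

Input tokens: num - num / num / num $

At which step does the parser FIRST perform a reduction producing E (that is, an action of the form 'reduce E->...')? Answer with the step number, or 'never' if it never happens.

Answer: 4

Derivation:
Step 1: shift num. Stack=[num] ptr=1 lookahead=- remaining=[- num / num / num $]
Step 2: reduce F->num. Stack=[F] ptr=1 lookahead=- remaining=[- num / num / num $]
Step 3: reduce T->F. Stack=[T] ptr=1 lookahead=- remaining=[- num / num / num $]
Step 4: reduce E->T. Stack=[E] ptr=1 lookahead=- remaining=[- num / num / num $]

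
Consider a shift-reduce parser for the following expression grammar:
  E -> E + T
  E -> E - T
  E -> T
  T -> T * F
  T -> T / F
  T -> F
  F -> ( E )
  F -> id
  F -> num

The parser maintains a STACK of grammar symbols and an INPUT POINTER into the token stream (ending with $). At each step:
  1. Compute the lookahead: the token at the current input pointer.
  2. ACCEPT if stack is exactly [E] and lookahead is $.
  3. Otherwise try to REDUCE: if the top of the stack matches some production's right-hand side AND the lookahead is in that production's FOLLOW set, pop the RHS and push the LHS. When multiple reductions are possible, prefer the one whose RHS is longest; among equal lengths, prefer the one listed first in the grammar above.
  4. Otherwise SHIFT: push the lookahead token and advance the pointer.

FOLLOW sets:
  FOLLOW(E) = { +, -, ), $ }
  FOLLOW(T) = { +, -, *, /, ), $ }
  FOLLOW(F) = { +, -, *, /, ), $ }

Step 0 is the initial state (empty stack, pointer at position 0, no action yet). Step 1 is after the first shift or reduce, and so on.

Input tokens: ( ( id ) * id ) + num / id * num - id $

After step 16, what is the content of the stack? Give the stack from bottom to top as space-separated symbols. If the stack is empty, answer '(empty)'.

Step 1: shift (. Stack=[(] ptr=1 lookahead=( remaining=[( id ) * id ) + num / id * num - id $]
Step 2: shift (. Stack=[( (] ptr=2 lookahead=id remaining=[id ) * id ) + num / id * num - id $]
Step 3: shift id. Stack=[( ( id] ptr=3 lookahead=) remaining=[) * id ) + num / id * num - id $]
Step 4: reduce F->id. Stack=[( ( F] ptr=3 lookahead=) remaining=[) * id ) + num / id * num - id $]
Step 5: reduce T->F. Stack=[( ( T] ptr=3 lookahead=) remaining=[) * id ) + num / id * num - id $]
Step 6: reduce E->T. Stack=[( ( E] ptr=3 lookahead=) remaining=[) * id ) + num / id * num - id $]
Step 7: shift ). Stack=[( ( E )] ptr=4 lookahead=* remaining=[* id ) + num / id * num - id $]
Step 8: reduce F->( E ). Stack=[( F] ptr=4 lookahead=* remaining=[* id ) + num / id * num - id $]
Step 9: reduce T->F. Stack=[( T] ptr=4 lookahead=* remaining=[* id ) + num / id * num - id $]
Step 10: shift *. Stack=[( T *] ptr=5 lookahead=id remaining=[id ) + num / id * num - id $]
Step 11: shift id. Stack=[( T * id] ptr=6 lookahead=) remaining=[) + num / id * num - id $]
Step 12: reduce F->id. Stack=[( T * F] ptr=6 lookahead=) remaining=[) + num / id * num - id $]
Step 13: reduce T->T * F. Stack=[( T] ptr=6 lookahead=) remaining=[) + num / id * num - id $]
Step 14: reduce E->T. Stack=[( E] ptr=6 lookahead=) remaining=[) + num / id * num - id $]
Step 15: shift ). Stack=[( E )] ptr=7 lookahead=+ remaining=[+ num / id * num - id $]
Step 16: reduce F->( E ). Stack=[F] ptr=7 lookahead=+ remaining=[+ num / id * num - id $]

Answer: F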